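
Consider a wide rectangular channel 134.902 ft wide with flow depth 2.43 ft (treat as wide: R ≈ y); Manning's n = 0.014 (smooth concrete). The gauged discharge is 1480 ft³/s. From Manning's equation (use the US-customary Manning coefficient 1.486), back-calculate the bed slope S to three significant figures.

0.000554

A = b·y = 134.902 × 2.43 = 327.8 ft²
Wide channel: R ≈ y = 2.43 ft
S = (Q·n / (1.486·A·R^(2/3)))² = (1480×0.014 / (1.486×327.8×1.807))² = 0.0005538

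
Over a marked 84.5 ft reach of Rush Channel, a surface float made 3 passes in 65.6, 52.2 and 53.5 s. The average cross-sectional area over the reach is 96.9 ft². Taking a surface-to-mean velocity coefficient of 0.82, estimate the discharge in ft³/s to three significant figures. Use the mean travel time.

t̄ = (65.6 + 52.2 + 53.5) / 3 = 57.1 s
v_surface = L / t̄ = 84.5 / 57.1 = 1.480 ft/s
v_mean = 0.82 × 1.480 = 1.213 ft/s
Q = A × v_mean = 96.9 × 1.213 = 117.6 ft³/s

118 ft³/s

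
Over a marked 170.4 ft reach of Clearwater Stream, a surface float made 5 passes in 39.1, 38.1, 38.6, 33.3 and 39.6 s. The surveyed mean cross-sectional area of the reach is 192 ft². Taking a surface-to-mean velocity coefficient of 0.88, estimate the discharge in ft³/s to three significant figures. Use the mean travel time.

t̄ = (39.1 + 38.1 + 38.6 + 33.3 + 39.6) / 5 = 37.74 s
v_surface = L / t̄ = 170.4 / 37.74 = 4.515 ft/s
v_mean = 0.88 × 4.515 = 3.973 ft/s
Q = A × v_mean = 192 × 3.973 = 762.9 ft³/s

763 ft³/s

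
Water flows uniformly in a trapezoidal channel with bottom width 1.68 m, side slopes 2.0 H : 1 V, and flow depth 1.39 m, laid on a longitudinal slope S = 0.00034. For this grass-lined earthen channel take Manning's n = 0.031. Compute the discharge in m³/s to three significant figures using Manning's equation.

3.14 m³/s

A = (b + z·y)·y = (1.68 + 2.0×1.39)×1.39 = 6.199 m²
P = b + 2y√(1+z²) = 1.68 + 2×1.39×√(1+2.0²) = 7.896 m
R = A/P = 6.199/7.896 = 0.7851 m
Q = (1/n)·A·R^(2/3)·S^(1/2) = (1/0.031) × 6.199 × 0.7851^(2/3) × 0.00034^(1/2) = 3.138 m³/s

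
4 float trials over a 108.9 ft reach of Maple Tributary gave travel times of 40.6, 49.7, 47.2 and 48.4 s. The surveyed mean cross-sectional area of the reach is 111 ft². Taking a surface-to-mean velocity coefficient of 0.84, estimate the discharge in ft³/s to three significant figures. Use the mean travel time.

t̄ = (40.6 + 49.7 + 47.2 + 48.4) / 4 = 46.475 s
v_surface = L / t̄ = 108.9 / 46.475 = 2.343 ft/s
v_mean = 0.84 × 2.343 = 1.968 ft/s
Q = A × v_mean = 111 × 1.968 = 218.5 ft³/s

218 ft³/s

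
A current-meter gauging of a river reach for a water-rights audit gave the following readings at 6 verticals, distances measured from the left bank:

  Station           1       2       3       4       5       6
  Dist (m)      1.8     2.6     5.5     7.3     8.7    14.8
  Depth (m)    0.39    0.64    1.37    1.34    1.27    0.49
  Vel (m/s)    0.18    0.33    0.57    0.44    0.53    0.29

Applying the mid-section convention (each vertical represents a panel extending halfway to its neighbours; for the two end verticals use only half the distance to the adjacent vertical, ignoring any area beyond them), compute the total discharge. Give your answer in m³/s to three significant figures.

6.15 m³/s

w_1 = (2.6 − 1.8)/2 = 0.4 m; q_1 = 0.18 × 0.39 × 0.4 = 0.02808 m³/s
w_2 = (5.5 − 1.8)/2 = 1.85 m; q_2 = 0.33 × 0.64 × 1.85 = 0.3907 m³/s
w_3 = (7.3 − 2.6)/2 = 2.35 m; q_3 = 0.57 × 1.37 × 2.35 = 1.835 m³/s
w_4 = (8.7 − 5.5)/2 = 1.6 m; q_4 = 0.44 × 1.34 × 1.6 = 0.9434 m³/s
w_5 = (14.8 − 7.3)/2 = 3.75 m; q_5 = 0.53 × 1.27 × 3.75 = 2.524 m³/s
w_6 = (14.8 − 8.7)/2 = 3.05 m; q_6 = 0.29 × 0.49 × 3.05 = 0.4334 m³/s
Q = Σ qᵢ = 6.155 m³/s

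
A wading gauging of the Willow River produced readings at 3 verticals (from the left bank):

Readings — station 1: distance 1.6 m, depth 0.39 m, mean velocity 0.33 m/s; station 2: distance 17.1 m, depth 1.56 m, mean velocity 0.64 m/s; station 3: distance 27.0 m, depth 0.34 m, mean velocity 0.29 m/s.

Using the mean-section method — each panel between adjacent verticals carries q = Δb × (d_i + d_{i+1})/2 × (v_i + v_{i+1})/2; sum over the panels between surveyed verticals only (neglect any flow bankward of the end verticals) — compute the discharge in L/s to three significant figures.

Panel 1-2: Δb = 15.5 m, d̄ = (0.39+1.56)/2 = 0.975, v̄ = (0.33+0.64)/2 = 0.485 → q = 15.5×0.975×0.485 = 7.330 m³/s
Panel 2-3: Δb = 9.9 m, d̄ = (1.56+0.34)/2 = 0.95, v̄ = (0.64+0.29)/2 = 0.465 → q = 9.9×0.95×0.465 = 4.373 m³/s
Q = Σ q = 11.70 m³/s
= 11.70 × 1000 = 11700 L/s

11700 L/s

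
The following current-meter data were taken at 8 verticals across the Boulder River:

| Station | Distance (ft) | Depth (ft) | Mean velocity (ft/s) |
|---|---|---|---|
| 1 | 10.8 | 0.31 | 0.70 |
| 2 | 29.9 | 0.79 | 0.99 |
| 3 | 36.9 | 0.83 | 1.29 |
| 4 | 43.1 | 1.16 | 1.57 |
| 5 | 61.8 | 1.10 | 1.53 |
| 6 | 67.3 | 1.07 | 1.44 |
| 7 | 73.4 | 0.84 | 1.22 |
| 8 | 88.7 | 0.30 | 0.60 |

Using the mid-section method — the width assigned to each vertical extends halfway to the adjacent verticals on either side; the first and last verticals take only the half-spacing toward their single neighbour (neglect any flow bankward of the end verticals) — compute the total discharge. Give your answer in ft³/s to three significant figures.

83.7 ft³/s

w_1 = (29.9 − 10.8)/2 = 9.55 ft; q_1 = 0.70 × 0.31 × 9.55 = 2.072 ft³/s
w_2 = (36.9 − 10.8)/2 = 13.05 ft; q_2 = 0.99 × 0.79 × 13.05 = 10.21 ft³/s
w_3 = (43.1 − 29.9)/2 = 6.6 ft; q_3 = 1.29 × 0.83 × 6.6 = 7.067 ft³/s
w_4 = (61.8 − 36.9)/2 = 12.45 ft; q_4 = 1.57 × 1.16 × 12.45 = 22.67 ft³/s
w_5 = (67.3 − 43.1)/2 = 12.1 ft; q_5 = 1.53 × 1.10 × 12.1 = 20.36 ft³/s
w_6 = (73.4 − 61.8)/2 = 5.8 ft; q_6 = 1.44 × 1.07 × 5.8 = 8.937 ft³/s
w_7 = (88.7 − 67.3)/2 = 10.7 ft; q_7 = 1.22 × 0.84 × 10.7 = 10.97 ft³/s
w_8 = (88.7 − 73.4)/2 = 7.65 ft; q_8 = 0.60 × 0.30 × 7.65 = 1.377 ft³/s
Q = Σ qᵢ = 83.66 ft³/s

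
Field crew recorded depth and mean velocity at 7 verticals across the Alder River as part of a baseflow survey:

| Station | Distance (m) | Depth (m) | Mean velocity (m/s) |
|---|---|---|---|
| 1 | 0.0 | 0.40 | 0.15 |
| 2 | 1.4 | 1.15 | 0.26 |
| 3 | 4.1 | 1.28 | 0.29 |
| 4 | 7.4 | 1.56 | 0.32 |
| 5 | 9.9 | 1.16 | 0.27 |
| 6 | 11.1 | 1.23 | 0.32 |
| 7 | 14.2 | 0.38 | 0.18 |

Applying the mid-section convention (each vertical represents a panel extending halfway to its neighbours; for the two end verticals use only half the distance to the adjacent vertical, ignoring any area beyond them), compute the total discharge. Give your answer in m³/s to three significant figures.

4.75 m³/s

w_1 = (1.4 − 0.0)/2 = 0.7 m; q_1 = 0.15 × 0.40 × 0.7 = 0.04200 m³/s
w_2 = (4.1 − 0.0)/2 = 2.05 m; q_2 = 0.26 × 1.15 × 2.05 = 0.6130 m³/s
w_3 = (7.4 − 1.4)/2 = 3 m; q_3 = 0.29 × 1.28 × 3 = 1.114 m³/s
w_4 = (9.9 − 4.1)/2 = 2.9 m; q_4 = 0.32 × 1.56 × 2.9 = 1.448 m³/s
w_5 = (11.1 − 7.4)/2 = 1.85 m; q_5 = 0.27 × 1.16 × 1.85 = 0.5794 m³/s
w_6 = (14.2 − 9.9)/2 = 2.15 m; q_6 = 0.32 × 1.23 × 2.15 = 0.8462 m³/s
w_7 = (14.2 − 11.1)/2 = 1.55 m; q_7 = 0.18 × 0.38 × 1.55 = 0.1060 m³/s
Q = Σ qᵢ = 4.748 m³/s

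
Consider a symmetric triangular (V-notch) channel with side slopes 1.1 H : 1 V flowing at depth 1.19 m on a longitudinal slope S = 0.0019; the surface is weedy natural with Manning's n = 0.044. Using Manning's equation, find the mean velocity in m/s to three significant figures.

A = z·y² = 1.1×1.19² = 1.558 m²
P = 2y√(1+z²) = 2×1.19×√(1+1.1²) = 3.538 m
R = A/P = 1.558/3.538 = 0.4403 m
Q = (1/n)·A·R^(2/3)·S^(1/2) = (1/0.044) × 1.558 × 0.4403^(2/3) × 0.0019^(1/2) = 0.8931 m³/s
V = Q/A = 0.8931/1.558 = 0.5733 m/s

0.573 m/s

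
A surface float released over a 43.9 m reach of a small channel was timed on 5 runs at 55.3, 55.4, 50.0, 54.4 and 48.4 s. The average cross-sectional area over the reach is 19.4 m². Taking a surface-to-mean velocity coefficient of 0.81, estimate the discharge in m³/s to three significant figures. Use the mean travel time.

13.1 m³/s

t̄ = (55.3 + 55.4 + 50.0 + 54.4 + 48.4) / 5 = 52.7 s
v_surface = L / t̄ = 43.9 / 52.7 = 0.8330 m/s
v_mean = 0.81 × 0.8330 = 0.6747 m/s
Q = A × v_mean = 19.4 × 0.6747 = 13.09 m³/s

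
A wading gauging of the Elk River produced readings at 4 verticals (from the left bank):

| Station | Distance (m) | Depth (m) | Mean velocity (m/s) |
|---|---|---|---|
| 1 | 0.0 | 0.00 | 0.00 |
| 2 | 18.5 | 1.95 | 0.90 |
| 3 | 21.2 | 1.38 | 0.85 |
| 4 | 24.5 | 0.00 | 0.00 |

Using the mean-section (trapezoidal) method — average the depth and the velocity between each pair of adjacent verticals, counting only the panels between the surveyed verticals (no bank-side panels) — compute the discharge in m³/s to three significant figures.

Panel 1-2: Δb = 18.5 m, d̄ = (0.00+1.95)/2 = 0.975, v̄ = (0.00+0.90)/2 = 0.45 → q = 18.5×0.975×0.45 = 8.117 m³/s
Panel 2-3: Δb = 2.7 m, d̄ = (1.95+1.38)/2 = 1.665, v̄ = (0.90+0.85)/2 = 0.875 → q = 2.7×1.665×0.875 = 3.934 m³/s
Panel 3-4: Δb = 3.3 m, d̄ = (1.38+0.00)/2 = 0.69, v̄ = (0.85+0.00)/2 = 0.425 → q = 3.3×0.69×0.425 = 0.9677 m³/s
Q = Σ q = 13.02 m³/s

13.0 m³/s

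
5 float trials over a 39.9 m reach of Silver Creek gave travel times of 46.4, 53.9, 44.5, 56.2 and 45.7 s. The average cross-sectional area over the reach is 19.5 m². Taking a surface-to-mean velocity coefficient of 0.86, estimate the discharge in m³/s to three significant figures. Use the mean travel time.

13.6 m³/s

t̄ = (46.4 + 53.9 + 44.5 + 56.2 + 45.7) / 5 = 49.34 s
v_surface = L / t̄ = 39.9 / 49.34 = 0.8087 m/s
v_mean = 0.86 × 0.8087 = 0.6955 m/s
Q = A × v_mean = 19.5 × 0.6955 = 13.56 m³/s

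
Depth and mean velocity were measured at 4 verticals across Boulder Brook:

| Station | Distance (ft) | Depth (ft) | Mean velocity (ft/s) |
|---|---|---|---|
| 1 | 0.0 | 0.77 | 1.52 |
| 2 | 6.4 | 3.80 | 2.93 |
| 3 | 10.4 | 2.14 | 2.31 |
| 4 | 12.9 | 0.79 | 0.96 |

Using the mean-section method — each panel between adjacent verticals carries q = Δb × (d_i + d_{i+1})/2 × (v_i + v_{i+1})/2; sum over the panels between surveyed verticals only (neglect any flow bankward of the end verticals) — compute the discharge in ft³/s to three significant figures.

Panel 1-2: Δb = 6.4 ft, d̄ = (0.77+3.80)/2 = 2.285, v̄ = (1.52+2.93)/2 = 2.225 → q = 6.4×2.285×2.225 = 32.54 ft³/s
Panel 2-3: Δb = 4 ft, d̄ = (3.80+2.14)/2 = 2.97, v̄ = (2.93+2.31)/2 = 2.62 → q = 4×2.97×2.62 = 31.13 ft³/s
Panel 3-4: Δb = 2.5 ft, d̄ = (2.14+0.79)/2 = 1.465, v̄ = (2.31+0.96)/2 = 1.635 → q = 2.5×1.465×1.635 = 5.988 ft³/s
Q = Σ q = 69.65 ft³/s

69.7 ft³/s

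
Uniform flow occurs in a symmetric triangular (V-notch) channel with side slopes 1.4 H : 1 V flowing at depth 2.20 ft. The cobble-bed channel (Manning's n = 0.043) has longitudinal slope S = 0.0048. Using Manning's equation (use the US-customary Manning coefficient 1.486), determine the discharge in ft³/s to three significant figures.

A = z·y² = 1.4×2.20² = 6.776 ft²
P = 2y√(1+z²) = 2×2.20×√(1+1.4²) = 7.570 ft
R = A/P = 6.776/7.570 = 0.8951 ft
Q = (1.486/n)·A·R^(2/3)·S^(1/2) = (1.486/0.043) × 6.776 × 0.8951^(2/3) × 0.0048^(1/2) = 15.07 ft³/s

15.1 ft³/s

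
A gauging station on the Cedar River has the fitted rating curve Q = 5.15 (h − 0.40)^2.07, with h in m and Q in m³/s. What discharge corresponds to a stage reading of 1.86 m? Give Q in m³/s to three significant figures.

11.3 m³/s

Q = 5.15 × (1.86 − 0.40)^2.07 = 5.15 × 1.46^2.07 = 11.27 m³/s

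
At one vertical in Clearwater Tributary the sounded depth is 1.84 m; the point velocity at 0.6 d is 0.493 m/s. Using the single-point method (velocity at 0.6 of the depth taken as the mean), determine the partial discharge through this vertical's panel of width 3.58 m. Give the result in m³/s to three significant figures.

3.25 m³/s

v̄ = v₀.₆ = 0.493 m/s
q = v̄ × d × w = 0.4930 × 1.84 × 3.58 = 3.247 m³/s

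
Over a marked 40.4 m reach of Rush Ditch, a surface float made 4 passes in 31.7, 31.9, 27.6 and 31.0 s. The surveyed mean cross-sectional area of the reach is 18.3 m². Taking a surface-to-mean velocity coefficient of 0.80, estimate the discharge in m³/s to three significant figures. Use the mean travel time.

t̄ = (31.7 + 31.9 + 27.6 + 31.0) / 4 = 30.55 s
v_surface = L / t̄ = 40.4 / 30.55 = 1.322 m/s
v_mean = 0.80 × 1.322 = 1.058 m/s
Q = A × v_mean = 18.3 × 1.058 = 19.36 m³/s

19.4 m³/s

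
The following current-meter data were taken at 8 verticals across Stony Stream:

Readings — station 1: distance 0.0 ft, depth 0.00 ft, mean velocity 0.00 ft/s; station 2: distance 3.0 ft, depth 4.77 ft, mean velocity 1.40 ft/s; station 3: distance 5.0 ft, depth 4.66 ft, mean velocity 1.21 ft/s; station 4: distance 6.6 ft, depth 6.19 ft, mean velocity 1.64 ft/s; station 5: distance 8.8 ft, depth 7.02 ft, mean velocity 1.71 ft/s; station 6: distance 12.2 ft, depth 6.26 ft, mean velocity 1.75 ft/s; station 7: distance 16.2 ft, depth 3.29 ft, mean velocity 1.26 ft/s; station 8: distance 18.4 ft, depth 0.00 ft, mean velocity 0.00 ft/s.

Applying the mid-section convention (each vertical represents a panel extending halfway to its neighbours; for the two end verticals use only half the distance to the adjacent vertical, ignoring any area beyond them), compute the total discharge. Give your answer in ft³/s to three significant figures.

133 ft³/s

w_2 = (5.0 − 0.0)/2 = 2.5 ft; q_2 = 1.40 × 4.77 × 2.5 = 16.70 ft³/s
w_3 = (6.6 − 3.0)/2 = 1.8 ft; q_3 = 1.21 × 4.66 × 1.8 = 10.15 ft³/s
w_4 = (8.8 − 5.0)/2 = 1.9 ft; q_4 = 1.64 × 6.19 × 1.9 = 19.29 ft³/s
w_5 = (12.2 − 6.6)/2 = 2.8 ft; q_5 = 1.71 × 7.02 × 2.8 = 33.61 ft³/s
w_6 = (16.2 − 8.8)/2 = 3.7 ft; q_6 = 1.75 × 6.26 × 3.7 = 40.53 ft³/s
w_7 = (18.4 − 12.2)/2 = 3.1 ft; q_7 = 1.26 × 3.29 × 3.1 = 12.85 ft³/s
Stations 1, 8 contribute zero (depth or velocity is 0).
Q = Σ qᵢ = 133.1 ft³/s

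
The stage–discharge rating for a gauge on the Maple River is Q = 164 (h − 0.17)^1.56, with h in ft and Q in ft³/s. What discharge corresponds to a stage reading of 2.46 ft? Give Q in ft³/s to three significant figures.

Q = 164 × (2.46 − 0.17)^1.56 = 164 × 2.29^1.56 = 597.3 ft³/s

597 ft³/s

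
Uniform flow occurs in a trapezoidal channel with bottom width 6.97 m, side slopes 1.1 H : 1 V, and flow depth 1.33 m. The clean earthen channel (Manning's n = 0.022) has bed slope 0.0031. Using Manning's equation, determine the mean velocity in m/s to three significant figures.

A = (b + z·y)·y = (6.97 + 1.1×1.33)×1.33 = 11.22 m²
P = b + 2y√(1+z²) = 6.97 + 2×1.33×√(1+1.1²) = 10.92 m
R = A/P = 11.22/10.92 = 1.027 m
Q = (1/n)·A·R^(2/3)·S^(1/2) = (1/0.022) × 11.22 × 1.027^(2/3) × 0.0031^(1/2) = 28.89 m³/s
V = Q/A = 28.89/11.22 = 2.576 m/s

2.58 m/s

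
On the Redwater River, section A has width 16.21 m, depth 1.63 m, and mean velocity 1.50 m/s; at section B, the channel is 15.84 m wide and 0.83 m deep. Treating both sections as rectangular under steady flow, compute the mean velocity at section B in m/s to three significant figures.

3.01 m/s

Q = A₁V₁ = (16.21×1.63) × 1.50 = 39.63 m³/s
A₂ = 15.84 × 0.83 = 13.15 m²
V₂ = Q/A₂ = 39.63/13.15 = 3.015 m/s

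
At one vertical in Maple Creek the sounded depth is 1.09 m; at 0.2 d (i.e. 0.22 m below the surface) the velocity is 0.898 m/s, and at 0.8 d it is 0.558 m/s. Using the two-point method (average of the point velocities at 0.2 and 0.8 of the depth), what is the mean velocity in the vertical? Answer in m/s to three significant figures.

v̄ = (0.898 + 0.558) / 2 = 0.7280 m/s

0.728 m/s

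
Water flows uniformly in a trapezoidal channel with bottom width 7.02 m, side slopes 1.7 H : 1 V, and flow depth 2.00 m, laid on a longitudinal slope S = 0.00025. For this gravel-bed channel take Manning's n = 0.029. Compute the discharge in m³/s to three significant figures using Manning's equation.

14.2 m³/s

A = (b + z·y)·y = (7.02 + 1.7×2.00)×2.00 = 20.84 m²
P = b + 2y√(1+z²) = 7.02 + 2×2.00×√(1+1.7²) = 14.91 m
R = A/P = 20.84/14.91 = 1.398 m
Q = (1/n)·A·R^(2/3)·S^(1/2) = (1/0.029) × 20.84 × 1.398^(2/3) × 0.00025^(1/2) = 14.20 m³/s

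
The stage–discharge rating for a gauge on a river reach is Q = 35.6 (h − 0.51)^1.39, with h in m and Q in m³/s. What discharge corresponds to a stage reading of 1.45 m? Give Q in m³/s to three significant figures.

Q = 35.6 × (1.45 − 0.51)^1.39 = 35.6 × 0.94^1.39 = 32.67 m³/s

32.7 m³/s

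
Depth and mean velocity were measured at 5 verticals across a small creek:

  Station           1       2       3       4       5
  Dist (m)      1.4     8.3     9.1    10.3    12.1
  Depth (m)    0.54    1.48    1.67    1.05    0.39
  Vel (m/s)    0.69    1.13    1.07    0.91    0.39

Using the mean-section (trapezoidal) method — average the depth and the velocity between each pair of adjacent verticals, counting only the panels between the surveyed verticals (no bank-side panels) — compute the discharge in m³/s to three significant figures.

Panel 1-2: Δb = 6.9 m, d̄ = (0.54+1.48)/2 = 1.01, v̄ = (0.69+1.13)/2 = 0.91 → q = 6.9×1.01×0.91 = 6.342 m³/s
Panel 2-3: Δb = 0.8 m, d̄ = (1.48+1.67)/2 = 1.575, v̄ = (1.13+1.07)/2 = 1.1 → q = 0.8×1.575×1.1 = 1.386 m³/s
Panel 3-4: Δb = 1.2 m, d̄ = (1.67+1.05)/2 = 1.36, v̄ = (1.07+0.91)/2 = 0.99 → q = 1.2×1.36×0.99 = 1.616 m³/s
Panel 4-5: Δb = 1.8 m, d̄ = (1.05+0.39)/2 = 0.72, v̄ = (0.91+0.39)/2 = 0.65 → q = 1.8×0.72×0.65 = 0.8424 m³/s
Q = Σ q = 10.19 m³/s

10.2 m³/s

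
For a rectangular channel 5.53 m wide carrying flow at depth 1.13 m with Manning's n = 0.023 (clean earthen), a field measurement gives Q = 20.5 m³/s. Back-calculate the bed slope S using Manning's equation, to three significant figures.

0.00764

A = b·y = 5.53 × 1.13 = 6.249 m²
P = b + 2y = 5.53 + 2×1.13 = 7.790 m
R = A/P = 6.249/7.790 = 0.8022 m
S = (Q·n / (1·A·R^(2/3)))² = (20.5×0.023 / (1×6.249×0.8633))² = 0.007638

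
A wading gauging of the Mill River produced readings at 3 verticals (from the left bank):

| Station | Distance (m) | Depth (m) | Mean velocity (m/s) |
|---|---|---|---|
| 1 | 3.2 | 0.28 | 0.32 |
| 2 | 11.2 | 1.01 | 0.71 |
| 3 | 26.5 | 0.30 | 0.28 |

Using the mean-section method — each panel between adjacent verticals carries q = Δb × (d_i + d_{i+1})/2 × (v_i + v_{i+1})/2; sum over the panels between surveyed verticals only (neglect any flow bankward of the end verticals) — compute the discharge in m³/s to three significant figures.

Panel 1-2: Δb = 8 m, d̄ = (0.28+1.01)/2 = 0.645, v̄ = (0.32+0.71)/2 = 0.515 → q = 8×0.645×0.515 = 2.657 m³/s
Panel 2-3: Δb = 15.3 m, d̄ = (1.01+0.30)/2 = 0.655, v̄ = (0.71+0.28)/2 = 0.495 → q = 15.3×0.655×0.495 = 4.961 m³/s
Q = Σ q = 7.618 m³/s

7.62 m³/s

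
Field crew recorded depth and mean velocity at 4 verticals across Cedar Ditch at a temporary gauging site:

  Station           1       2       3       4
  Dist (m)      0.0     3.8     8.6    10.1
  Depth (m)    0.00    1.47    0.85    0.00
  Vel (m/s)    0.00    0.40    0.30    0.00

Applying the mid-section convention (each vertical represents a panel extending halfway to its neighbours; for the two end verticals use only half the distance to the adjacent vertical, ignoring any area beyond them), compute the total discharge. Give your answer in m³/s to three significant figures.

3.33 m³/s

w_2 = (8.6 − 0.0)/2 = 4.3 m; q_2 = 0.40 × 1.47 × 4.3 = 2.528 m³/s
w_3 = (10.1 − 3.8)/2 = 3.15 m; q_3 = 0.30 × 0.85 × 3.15 = 0.8033 m³/s
Stations 1, 4 contribute zero (depth or velocity is 0).
Q = Σ qᵢ = 3.332 m³/s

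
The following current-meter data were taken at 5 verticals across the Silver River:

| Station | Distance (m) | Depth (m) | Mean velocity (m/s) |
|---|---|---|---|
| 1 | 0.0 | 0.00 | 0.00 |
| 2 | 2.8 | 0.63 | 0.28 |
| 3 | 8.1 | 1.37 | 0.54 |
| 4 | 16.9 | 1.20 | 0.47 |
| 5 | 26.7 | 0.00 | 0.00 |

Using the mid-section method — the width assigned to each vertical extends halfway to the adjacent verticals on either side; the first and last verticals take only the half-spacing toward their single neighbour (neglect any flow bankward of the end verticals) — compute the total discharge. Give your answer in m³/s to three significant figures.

w_2 = (8.1 − 0.0)/2 = 4.05 m; q_2 = 0.28 × 0.63 × 4.05 = 0.7144 m³/s
w_3 = (16.9 − 2.8)/2 = 7.05 m; q_3 = 0.54 × 1.37 × 7.05 = 5.216 m³/s
w_4 = (26.7 − 8.1)/2 = 9.3 m; q_4 = 0.47 × 1.20 × 9.3 = 5.245 m³/s
Stations 1, 5 contribute zero (depth or velocity is 0).
Q = Σ qᵢ = 11.18 m³/s

11.2 m³/s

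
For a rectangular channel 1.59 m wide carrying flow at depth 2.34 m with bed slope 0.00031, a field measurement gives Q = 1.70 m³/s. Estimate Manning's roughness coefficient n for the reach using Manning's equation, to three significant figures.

A = b·y = 1.59 × 2.34 = 3.721 m²
P = b + 2y = 1.59 + 2×2.34 = 6.270 m
R = A/P = 3.721/6.270 = 0.5934 m
n = (1/Q)·A·R^(2/3)·S^(1/2) = (1/1.70) × 3.721 × 0.7061 × 0.01761 = 0.02721

0.0272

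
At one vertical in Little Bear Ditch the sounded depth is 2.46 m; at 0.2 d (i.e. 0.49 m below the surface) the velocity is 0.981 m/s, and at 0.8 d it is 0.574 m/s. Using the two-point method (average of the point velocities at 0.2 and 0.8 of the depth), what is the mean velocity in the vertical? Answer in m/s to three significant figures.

0.778 m/s

v̄ = (0.981 + 0.574) / 2 = 0.7775 m/s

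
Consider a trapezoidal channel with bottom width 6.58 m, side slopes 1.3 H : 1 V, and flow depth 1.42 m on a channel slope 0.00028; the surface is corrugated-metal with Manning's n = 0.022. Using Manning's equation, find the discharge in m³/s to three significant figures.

9.49 m³/s

A = (b + z·y)·y = (6.58 + 1.3×1.42)×1.42 = 11.96 m²
P = b + 2y√(1+z²) = 6.58 + 2×1.42×√(1+1.3²) = 11.24 m
R = A/P = 11.96/11.24 = 1.065 m
Q = (1/n)·A·R^(2/3)·S^(1/2) = (1/0.022) × 11.96 × 1.065^(2/3) × 0.00028^(1/2) = 9.489 m³/s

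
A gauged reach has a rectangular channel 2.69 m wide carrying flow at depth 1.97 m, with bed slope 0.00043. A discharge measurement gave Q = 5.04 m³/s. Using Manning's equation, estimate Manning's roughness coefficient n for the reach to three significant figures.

A = b·y = 2.69 × 1.97 = 5.299 m²
P = b + 2y = 2.69 + 2×1.97 = 6.630 m
R = A/P = 5.299/6.630 = 0.7993 m
n = (1/Q)·A·R^(2/3)·S^(1/2) = (1/5.04) × 5.299 × 0.8613 × 0.02074 = 0.01878

0.0188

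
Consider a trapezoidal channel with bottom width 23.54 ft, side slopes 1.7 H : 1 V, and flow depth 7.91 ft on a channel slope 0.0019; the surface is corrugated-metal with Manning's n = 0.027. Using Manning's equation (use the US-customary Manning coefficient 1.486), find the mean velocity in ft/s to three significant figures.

A = (b + z·y)·y = (23.54 + 1.7×7.91)×7.91 = 292.6 ft²
P = b + 2y√(1+z²) = 23.54 + 2×7.91×√(1+1.7²) = 54.74 ft
R = A/P = 292.6/54.74 = 5.344 ft
Q = (1.486/n)·A·R^(2/3)·S^(1/2) = (1.486/0.027) × 292.6 × 5.344^(2/3) × 0.0019^(1/2) = 2145 ft³/s
V = Q/A = 2145/292.6 = 7.333 ft/s

7.33 ft/s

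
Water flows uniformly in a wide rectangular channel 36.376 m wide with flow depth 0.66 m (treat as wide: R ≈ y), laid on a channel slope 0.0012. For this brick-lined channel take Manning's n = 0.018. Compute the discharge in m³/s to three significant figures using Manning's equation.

35.0 m³/s

A = b·y = 36.376 × 0.66 = 24.01 m²
Wide channel: R ≈ y = 0.66 m
Q = (1/n)·A·R^(2/3)·S^(1/2) = (1/0.018) × 24.01 × 0.6600^(2/3) × 0.0012^(1/2) = 35.02 m³/s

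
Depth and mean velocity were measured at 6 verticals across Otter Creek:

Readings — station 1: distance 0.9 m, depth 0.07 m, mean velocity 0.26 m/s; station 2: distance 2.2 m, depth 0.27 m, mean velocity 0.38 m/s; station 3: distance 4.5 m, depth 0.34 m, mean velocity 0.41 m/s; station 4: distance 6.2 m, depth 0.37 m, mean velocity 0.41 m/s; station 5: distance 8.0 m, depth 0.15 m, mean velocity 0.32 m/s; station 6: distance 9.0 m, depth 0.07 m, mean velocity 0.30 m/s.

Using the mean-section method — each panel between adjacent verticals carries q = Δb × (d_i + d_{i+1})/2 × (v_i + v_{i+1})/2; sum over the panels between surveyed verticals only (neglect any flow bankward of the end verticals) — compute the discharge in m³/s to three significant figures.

Panel 1-2: Δb = 1.3 m, d̄ = (0.07+0.27)/2 = 0.17, v̄ = (0.26+0.38)/2 = 0.32 → q = 1.3×0.17×0.32 = 0.07072 m³/s
Panel 2-3: Δb = 2.3 m, d̄ = (0.27+0.34)/2 = 0.305, v̄ = (0.38+0.41)/2 = 0.395 → q = 2.3×0.305×0.395 = 0.2771 m³/s
Panel 3-4: Δb = 1.7 m, d̄ = (0.34+0.37)/2 = 0.355, v̄ = (0.41+0.41)/2 = 0.41 → q = 1.7×0.355×0.41 = 0.2474 m³/s
Panel 4-5: Δb = 1.8 m, d̄ = (0.37+0.15)/2 = 0.26, v̄ = (0.41+0.32)/2 = 0.365 → q = 1.8×0.26×0.365 = 0.1708 m³/s
Panel 5-6: Δb = 1 m, d̄ = (0.15+0.07)/2 = 0.11, v̄ = (0.32+0.30)/2 = 0.31 → q = 1×0.11×0.31 = 0.03410 m³/s
Q = Σ q = 0.8002 m³/s

0.800 m³/s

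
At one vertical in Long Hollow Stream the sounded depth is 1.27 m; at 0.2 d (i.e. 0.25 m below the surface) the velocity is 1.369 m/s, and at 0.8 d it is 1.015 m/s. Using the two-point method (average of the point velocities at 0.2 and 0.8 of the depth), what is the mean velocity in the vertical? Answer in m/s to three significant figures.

1.19 m/s

v̄ = (1.369 + 1.015) / 2 = 1.192 m/s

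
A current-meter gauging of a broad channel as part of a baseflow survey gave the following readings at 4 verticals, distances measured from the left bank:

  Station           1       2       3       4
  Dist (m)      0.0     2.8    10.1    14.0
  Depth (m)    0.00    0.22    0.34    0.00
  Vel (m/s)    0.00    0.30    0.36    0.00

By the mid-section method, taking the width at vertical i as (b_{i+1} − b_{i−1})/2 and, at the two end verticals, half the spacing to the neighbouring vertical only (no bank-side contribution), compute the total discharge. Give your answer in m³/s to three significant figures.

w_2 = (10.1 − 0.0)/2 = 5.05 m; q_2 = 0.30 × 0.22 × 5.05 = 0.3333 m³/s
w_3 = (14.0 − 2.8)/2 = 5.6 m; q_3 = 0.36 × 0.34 × 5.6 = 0.6854 m³/s
Stations 1, 4 contribute zero (depth or velocity is 0).
Q = Σ qᵢ = 1.019 m³/s

1.02 m³/s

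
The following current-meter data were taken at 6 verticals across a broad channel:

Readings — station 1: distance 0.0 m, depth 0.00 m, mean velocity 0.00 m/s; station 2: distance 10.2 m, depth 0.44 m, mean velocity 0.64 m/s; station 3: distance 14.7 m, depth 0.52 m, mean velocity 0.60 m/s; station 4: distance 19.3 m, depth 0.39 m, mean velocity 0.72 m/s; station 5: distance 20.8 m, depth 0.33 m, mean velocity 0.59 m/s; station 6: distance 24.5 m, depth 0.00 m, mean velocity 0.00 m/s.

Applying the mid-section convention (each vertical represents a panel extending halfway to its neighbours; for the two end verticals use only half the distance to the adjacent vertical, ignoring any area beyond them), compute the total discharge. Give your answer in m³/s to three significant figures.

4.85 m³/s

w_2 = (14.7 − 0.0)/2 = 7.35 m; q_2 = 0.64 × 0.44 × 7.35 = 2.070 m³/s
w_3 = (19.3 − 10.2)/2 = 4.55 m; q_3 = 0.60 × 0.52 × 4.55 = 1.420 m³/s
w_4 = (20.8 − 14.7)/2 = 3.05 m; q_4 = 0.72 × 0.39 × 3.05 = 0.8564 m³/s
w_5 = (24.5 − 19.3)/2 = 2.6 m; q_5 = 0.59 × 0.33 × 2.6 = 0.5062 m³/s
Stations 1, 6 contribute zero (depth or velocity is 0).
Q = Σ qᵢ = 4.852 m³/s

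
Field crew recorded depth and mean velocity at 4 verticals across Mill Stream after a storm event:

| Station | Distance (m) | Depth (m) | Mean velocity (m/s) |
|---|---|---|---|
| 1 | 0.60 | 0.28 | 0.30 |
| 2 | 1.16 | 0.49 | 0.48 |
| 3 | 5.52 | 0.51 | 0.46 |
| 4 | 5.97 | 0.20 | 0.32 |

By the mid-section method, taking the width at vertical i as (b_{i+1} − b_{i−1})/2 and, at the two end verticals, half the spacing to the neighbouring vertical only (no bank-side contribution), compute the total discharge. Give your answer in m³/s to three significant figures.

w_1 = (1.16 − 0.60)/2 = 0.28 m; q_1 = 0.30 × 0.28 × 0.28 = 0.02352 m³/s
w_2 = (5.52 − 0.60)/2 = 2.46 m; q_2 = 0.48 × 0.49 × 2.46 = 0.5786 m³/s
w_3 = (5.97 − 1.16)/2 = 2.405 m; q_3 = 0.46 × 0.51 × 2.405 = 0.5642 m³/s
w_4 = (5.97 − 5.52)/2 = 0.225 m; q_4 = 0.32 × 0.20 × 0.225 = 0.01440 m³/s
Q = Σ qᵢ = 1.181 m³/s

1.18 m³/s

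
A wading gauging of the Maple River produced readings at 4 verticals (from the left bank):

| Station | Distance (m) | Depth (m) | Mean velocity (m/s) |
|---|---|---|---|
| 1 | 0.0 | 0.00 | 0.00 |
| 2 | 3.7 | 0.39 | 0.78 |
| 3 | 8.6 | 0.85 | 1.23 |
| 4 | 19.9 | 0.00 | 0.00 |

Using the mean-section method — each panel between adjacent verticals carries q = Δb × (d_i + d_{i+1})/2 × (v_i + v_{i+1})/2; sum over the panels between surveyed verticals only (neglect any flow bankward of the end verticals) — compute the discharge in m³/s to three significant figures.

6.29 m³/s

Panel 1-2: Δb = 3.7 m, d̄ = (0.00+0.39)/2 = 0.195, v̄ = (0.00+0.78)/2 = 0.39 → q = 3.7×0.195×0.39 = 0.2814 m³/s
Panel 2-3: Δb = 4.9 m, d̄ = (0.39+0.85)/2 = 0.62, v̄ = (0.78+1.23)/2 = 1.005 → q = 4.9×0.62×1.005 = 3.053 m³/s
Panel 3-4: Δb = 11.3 m, d̄ = (0.85+0.00)/2 = 0.425, v̄ = (1.23+0.00)/2 = 0.615 → q = 11.3×0.425×0.615 = 2.954 m³/s
Q = Σ q = 6.288 m³/s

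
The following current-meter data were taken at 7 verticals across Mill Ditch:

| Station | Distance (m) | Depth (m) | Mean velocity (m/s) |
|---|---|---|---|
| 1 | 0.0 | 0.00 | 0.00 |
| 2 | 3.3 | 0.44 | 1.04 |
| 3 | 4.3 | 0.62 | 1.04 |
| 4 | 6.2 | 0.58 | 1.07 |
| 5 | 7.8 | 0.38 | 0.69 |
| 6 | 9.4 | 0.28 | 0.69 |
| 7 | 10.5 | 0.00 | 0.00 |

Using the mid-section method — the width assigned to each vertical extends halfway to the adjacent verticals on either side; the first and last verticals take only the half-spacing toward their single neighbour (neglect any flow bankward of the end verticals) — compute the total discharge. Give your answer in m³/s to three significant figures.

3.69 m³/s

w_2 = (4.3 − 0.0)/2 = 2.15 m; q_2 = 1.04 × 0.44 × 2.15 = 0.9838 m³/s
w_3 = (6.2 − 3.3)/2 = 1.45 m; q_3 = 1.04 × 0.62 × 1.45 = 0.9350 m³/s
w_4 = (7.8 − 4.3)/2 = 1.75 m; q_4 = 1.07 × 0.58 × 1.75 = 1.086 m³/s
w_5 = (9.4 − 6.2)/2 = 1.6 m; q_5 = 0.69 × 0.38 × 1.6 = 0.4195 m³/s
w_6 = (10.5 − 7.8)/2 = 1.35 m; q_6 = 0.69 × 0.28 × 1.35 = 0.2608 m³/s
Stations 1, 7 contribute zero (depth or velocity is 0).
Q = Σ qᵢ = 3.685 m³/s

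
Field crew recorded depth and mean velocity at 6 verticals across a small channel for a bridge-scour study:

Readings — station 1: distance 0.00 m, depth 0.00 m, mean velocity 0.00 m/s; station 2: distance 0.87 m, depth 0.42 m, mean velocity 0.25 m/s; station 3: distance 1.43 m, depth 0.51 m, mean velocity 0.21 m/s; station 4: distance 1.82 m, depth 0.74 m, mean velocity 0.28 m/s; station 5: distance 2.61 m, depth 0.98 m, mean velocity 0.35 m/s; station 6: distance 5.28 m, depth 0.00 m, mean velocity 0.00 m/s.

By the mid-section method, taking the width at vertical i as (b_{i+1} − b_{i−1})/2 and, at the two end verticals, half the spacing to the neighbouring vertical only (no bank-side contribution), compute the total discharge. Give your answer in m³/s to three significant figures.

w_2 = (1.43 − 0.00)/2 = 0.715 m; q_2 = 0.25 × 0.42 × 0.715 = 0.07508 m³/s
w_3 = (1.82 − 0.87)/2 = 0.475 m; q_3 = 0.21 × 0.51 × 0.475 = 0.05087 m³/s
w_4 = (2.61 − 1.43)/2 = 0.59 m; q_4 = 0.28 × 0.74 × 0.59 = 0.1222 m³/s
w_5 = (5.28 − 1.82)/2 = 1.73 m; q_5 = 0.35 × 0.98 × 1.73 = 0.5934 m³/s
Stations 1, 6 contribute zero (depth or velocity is 0).
Q = Σ qᵢ = 0.8416 m³/s

0.842 m³/s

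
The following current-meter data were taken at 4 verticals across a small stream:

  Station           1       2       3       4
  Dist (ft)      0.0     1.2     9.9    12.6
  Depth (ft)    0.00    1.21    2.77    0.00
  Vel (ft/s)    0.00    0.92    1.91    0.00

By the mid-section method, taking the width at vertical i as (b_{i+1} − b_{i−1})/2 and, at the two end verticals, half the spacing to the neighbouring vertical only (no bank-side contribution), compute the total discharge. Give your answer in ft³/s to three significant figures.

w_2 = (9.9 − 0.0)/2 = 4.95 ft; q_2 = 0.92 × 1.21 × 4.95 = 5.510 ft³/s
w_3 = (12.6 − 1.2)/2 = 5.7 ft; q_3 = 1.91 × 2.77 × 5.7 = 30.16 ft³/s
Stations 1, 4 contribute zero (depth or velocity is 0).
Q = Σ qᵢ = 35.67 ft³/s

35.7 ft³/s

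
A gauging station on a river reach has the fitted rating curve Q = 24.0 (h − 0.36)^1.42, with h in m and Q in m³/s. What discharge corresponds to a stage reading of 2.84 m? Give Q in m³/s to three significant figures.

87.2 m³/s

Q = 24.0 × (2.84 − 0.36)^1.42 = 24.0 × 2.48^1.42 = 87.16 m³/s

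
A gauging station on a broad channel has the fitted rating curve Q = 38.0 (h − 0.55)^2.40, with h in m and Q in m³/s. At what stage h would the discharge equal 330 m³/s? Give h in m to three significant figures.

3.01 m

h − h₀ = (Q/C)^(1/b) = (330/38.0)^(1/2.40) = 2.461 m
h = 0.55 + 2.461 = 3.011 m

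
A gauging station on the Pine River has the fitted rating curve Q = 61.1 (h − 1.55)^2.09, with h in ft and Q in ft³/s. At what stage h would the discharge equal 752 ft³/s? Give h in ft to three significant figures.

h − h₀ = (Q/C)^(1/b) = (752/61.1)^(1/2.09) = 3.324 ft
h = 1.55 + 3.324 = 4.874 ft

4.87 ft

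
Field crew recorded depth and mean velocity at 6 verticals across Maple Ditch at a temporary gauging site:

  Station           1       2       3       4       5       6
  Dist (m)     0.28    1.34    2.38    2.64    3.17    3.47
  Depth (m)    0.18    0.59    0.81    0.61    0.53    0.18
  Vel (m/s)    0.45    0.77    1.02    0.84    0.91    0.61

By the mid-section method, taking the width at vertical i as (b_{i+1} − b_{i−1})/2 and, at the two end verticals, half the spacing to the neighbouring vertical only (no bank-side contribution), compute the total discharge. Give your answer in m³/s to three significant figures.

1.48 m³/s

w_1 = (1.34 − 0.28)/2 = 0.53 m; q_1 = 0.45 × 0.18 × 0.53 = 0.04293 m³/s
w_2 = (2.38 − 0.28)/2 = 1.05 m; q_2 = 0.77 × 0.59 × 1.05 = 0.4770 m³/s
w_3 = (2.64 − 1.34)/2 = 0.65 m; q_3 = 1.02 × 0.81 × 0.65 = 0.5370 m³/s
w_4 = (3.17 − 2.38)/2 = 0.395 m; q_4 = 0.84 × 0.61 × 0.395 = 0.2024 m³/s
w_5 = (3.47 − 2.64)/2 = 0.415 m; q_5 = 0.91 × 0.53 × 0.415 = 0.2002 m³/s
w_6 = (3.47 − 3.17)/2 = 0.15 m; q_6 = 0.61 × 0.18 × 0.15 = 0.01647 m³/s
Q = Σ qᵢ = 1.476 m³/s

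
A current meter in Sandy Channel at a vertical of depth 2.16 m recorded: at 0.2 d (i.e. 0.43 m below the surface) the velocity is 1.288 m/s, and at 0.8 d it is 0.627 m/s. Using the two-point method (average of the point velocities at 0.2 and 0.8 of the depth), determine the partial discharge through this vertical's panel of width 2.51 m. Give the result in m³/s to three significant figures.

5.19 m³/s

v̄ = (1.288 + 0.627) / 2 = 0.9575 m/s
q = v̄ × d × w = 0.9575 × 2.16 × 2.51 = 5.191 m³/s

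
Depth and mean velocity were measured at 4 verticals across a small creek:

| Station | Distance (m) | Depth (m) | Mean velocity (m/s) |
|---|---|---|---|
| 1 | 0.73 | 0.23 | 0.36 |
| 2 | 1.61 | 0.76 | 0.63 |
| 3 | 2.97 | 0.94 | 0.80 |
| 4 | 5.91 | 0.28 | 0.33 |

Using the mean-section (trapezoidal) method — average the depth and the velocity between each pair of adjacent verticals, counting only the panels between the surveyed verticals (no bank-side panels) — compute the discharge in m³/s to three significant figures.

Panel 1-2: Δb = 0.88 m, d̄ = (0.23+0.76)/2 = 0.495, v̄ = (0.36+0.63)/2 = 0.495 → q = 0.88×0.495×0.495 = 0.2156 m³/s
Panel 2-3: Δb = 1.36 m, d̄ = (0.76+0.94)/2 = 0.85, v̄ = (0.63+0.80)/2 = 0.715 → q = 1.36×0.85×0.715 = 0.8265 m³/s
Panel 3-4: Δb = 2.94 m, d̄ = (0.94+0.28)/2 = 0.61, v̄ = (0.80+0.33)/2 = 0.565 → q = 2.94×0.61×0.565 = 1.013 m³/s
Q = Σ q = 2.055 m³/s

2.06 m³/s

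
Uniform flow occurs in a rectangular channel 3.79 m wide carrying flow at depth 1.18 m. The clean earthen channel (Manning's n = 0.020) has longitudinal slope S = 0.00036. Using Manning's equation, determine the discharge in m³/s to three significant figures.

3.43 m³/s

A = b·y = 3.79 × 1.18 = 4.472 m²
P = b + 2y = 3.79 + 2×1.18 = 6.150 m
R = A/P = 4.472/6.150 = 0.7272 m
Q = (1/n)·A·R^(2/3)·S^(1/2) = (1/0.020) × 4.472 × 0.7272^(2/3) × 0.00036^(1/2) = 3.431 m³/s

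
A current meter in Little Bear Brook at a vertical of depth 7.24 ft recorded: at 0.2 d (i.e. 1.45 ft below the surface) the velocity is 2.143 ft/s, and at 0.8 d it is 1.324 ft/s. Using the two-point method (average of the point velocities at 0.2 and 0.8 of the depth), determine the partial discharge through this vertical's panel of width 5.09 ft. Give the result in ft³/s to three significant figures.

63.9 ft³/s

v̄ = (2.143 + 1.324) / 2 = 1.734 ft/s
q = v̄ × d × w = 1.734 × 7.24 × 5.09 = 63.88 ft³/s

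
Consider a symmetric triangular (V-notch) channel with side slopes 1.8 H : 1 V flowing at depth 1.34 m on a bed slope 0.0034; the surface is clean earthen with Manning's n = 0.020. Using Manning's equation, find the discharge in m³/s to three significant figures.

6.60 m³/s

A = z·y² = 1.8×1.34² = 3.232 m²
P = 2y√(1+z²) = 2×1.34×√(1+1.8²) = 5.518 m
R = A/P = 3.232/5.518 = 0.5857 m
Q = (1/n)·A·R^(2/3)·S^(1/2) = (1/0.020) × 3.232 × 0.5857^(2/3) × 0.0034^(1/2) = 6.596 m³/s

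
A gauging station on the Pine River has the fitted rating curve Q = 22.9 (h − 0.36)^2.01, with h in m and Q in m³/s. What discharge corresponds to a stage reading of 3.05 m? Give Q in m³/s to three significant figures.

Q = 22.9 × (3.05 − 0.36)^2.01 = 22.9 × 2.69^2.01 = 167.4 m³/s

167 m³/s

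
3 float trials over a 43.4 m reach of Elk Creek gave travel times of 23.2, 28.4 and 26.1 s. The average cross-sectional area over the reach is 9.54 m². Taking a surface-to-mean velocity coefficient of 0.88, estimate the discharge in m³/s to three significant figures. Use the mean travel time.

t̄ = (23.2 + 28.4 + 26.1) / 3 = 25.9 s
v_surface = L / t̄ = 43.4 / 25.9 = 1.676 m/s
v_mean = 0.88 × 1.676 = 1.475 m/s
Q = A × v_mean = 9.54 × 1.475 = 14.07 m³/s

14.1 m³/s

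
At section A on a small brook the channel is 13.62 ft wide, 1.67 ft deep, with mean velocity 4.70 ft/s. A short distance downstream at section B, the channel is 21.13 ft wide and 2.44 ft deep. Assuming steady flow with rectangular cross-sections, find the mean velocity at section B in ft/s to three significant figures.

Q = A₁V₁ = (13.62×1.67) × 4.70 = 106.9 ft³/s
A₂ = 21.13 × 2.44 = 51.56 ft²
V₂ = Q/A₂ = 106.9/51.56 = 2.073 ft/s

2.07 ft/s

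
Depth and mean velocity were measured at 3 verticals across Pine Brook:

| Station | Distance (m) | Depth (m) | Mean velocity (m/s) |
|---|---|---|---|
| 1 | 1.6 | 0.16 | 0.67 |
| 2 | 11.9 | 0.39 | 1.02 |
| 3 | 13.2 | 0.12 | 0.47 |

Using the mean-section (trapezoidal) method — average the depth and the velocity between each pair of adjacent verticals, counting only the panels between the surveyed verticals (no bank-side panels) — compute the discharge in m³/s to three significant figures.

Panel 1-2: Δb = 10.3 m, d̄ = (0.16+0.39)/2 = 0.275, v̄ = (0.67+1.02)/2 = 0.845 → q = 10.3×0.275×0.845 = 2.393 m³/s
Panel 2-3: Δb = 1.3 m, d̄ = (0.39+0.12)/2 = 0.255, v̄ = (1.02+0.47)/2 = 0.745 → q = 1.3×0.255×0.745 = 0.2470 m³/s
Q = Σ q = 2.640 m³/s

2.64 m³/s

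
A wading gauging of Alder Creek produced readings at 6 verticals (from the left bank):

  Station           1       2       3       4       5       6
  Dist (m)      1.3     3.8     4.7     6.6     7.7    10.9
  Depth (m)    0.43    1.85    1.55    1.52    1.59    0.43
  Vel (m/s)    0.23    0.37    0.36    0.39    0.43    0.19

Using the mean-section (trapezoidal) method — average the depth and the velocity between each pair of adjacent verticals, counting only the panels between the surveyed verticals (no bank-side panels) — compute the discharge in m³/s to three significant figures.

4.21 m³/s

Panel 1-2: Δb = 2.5 m, d̄ = (0.43+1.85)/2 = 1.14, v̄ = (0.23+0.37)/2 = 0.3 → q = 2.5×1.14×0.3 = 0.8550 m³/s
Panel 2-3: Δb = 0.9 m, d̄ = (1.85+1.55)/2 = 1.7, v̄ = (0.37+0.36)/2 = 0.365 → q = 0.9×1.7×0.365 = 0.5585 m³/s
Panel 3-4: Δb = 1.9 m, d̄ = (1.55+1.52)/2 = 1.535, v̄ = (0.36+0.39)/2 = 0.375 → q = 1.9×1.535×0.375 = 1.094 m³/s
Panel 4-5: Δb = 1.1 m, d̄ = (1.52+1.59)/2 = 1.555, v̄ = (0.39+0.43)/2 = 0.41 → q = 1.1×1.555×0.41 = 0.7013 m³/s
Panel 5-6: Δb = 3.2 m, d̄ = (1.59+0.43)/2 = 1.01, v̄ = (0.43+0.19)/2 = 0.31 → q = 3.2×1.01×0.31 = 1.002 m³/s
Q = Σ q = 4.210 m³/s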